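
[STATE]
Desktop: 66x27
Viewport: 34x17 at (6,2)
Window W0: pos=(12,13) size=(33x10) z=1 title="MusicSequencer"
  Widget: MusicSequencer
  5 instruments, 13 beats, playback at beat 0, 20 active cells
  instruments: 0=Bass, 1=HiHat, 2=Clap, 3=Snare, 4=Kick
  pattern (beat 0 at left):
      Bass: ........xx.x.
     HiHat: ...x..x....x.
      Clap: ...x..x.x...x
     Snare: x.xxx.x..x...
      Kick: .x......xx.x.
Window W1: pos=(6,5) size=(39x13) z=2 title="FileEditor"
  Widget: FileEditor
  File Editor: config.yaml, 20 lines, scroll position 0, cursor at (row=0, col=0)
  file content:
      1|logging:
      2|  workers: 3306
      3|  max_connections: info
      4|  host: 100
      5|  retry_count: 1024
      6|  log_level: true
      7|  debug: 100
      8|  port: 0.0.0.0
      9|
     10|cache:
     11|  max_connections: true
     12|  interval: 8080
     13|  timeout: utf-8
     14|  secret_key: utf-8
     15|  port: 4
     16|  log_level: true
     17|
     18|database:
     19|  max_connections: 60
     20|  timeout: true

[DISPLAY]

                                  
                                  
                                  
┏━━━━━━━━━━━━━━━━━━━━━━━━━━━━━━━━━
┃ FileEditor                      
┠─────────────────────────────────
┃█ogging:                         
┃  workers: 3306                  
┃  max_connections: info          
┃  host: 100                      
┃  retry_count: 1024              
┃  log_level: true                
┃  debug: 100                     
┃  port: 0.0.0.0                  
┃                                 
┗━━━━━━━━━━━━━━━━━━━━━━━━━━━━━━━━━
      ┃ HiHat···█··█····█·        


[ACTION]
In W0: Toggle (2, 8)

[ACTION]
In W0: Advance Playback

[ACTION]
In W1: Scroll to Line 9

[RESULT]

                                  
                                  
                                  
┏━━━━━━━━━━━━━━━━━━━━━━━━━━━━━━━━━
┃ FileEditor                      
┠─────────────────────────────────
┃                                 
┃cache:                           
┃  max_connections: true          
┃  interval: 8080                 
┃  timeout: utf-8                 
┃  secret_key: utf-8              
┃  port: 4                        
┃  log_level: true                
┃                                 
┗━━━━━━━━━━━━━━━━━━━━━━━━━━━━━━━━━
      ┃ HiHat···█··█····█·        


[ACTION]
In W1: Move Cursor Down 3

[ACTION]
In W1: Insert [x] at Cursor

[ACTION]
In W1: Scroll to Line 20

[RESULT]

                                  
                                  
                                  
┏━━━━━━━━━━━━━━━━━━━━━━━━━━━━━━━━━
┃ FileEditor                      
┠─────────────────────────────────
┃  interval: 8080                 
┃  timeout: utf-8                 
┃  secret_key: utf-8              
┃  port: 4                        
┃  log_level: true                
┃                                 
┃database:                        
┃  max_connections: 60            
┃  timeout: true                  
┗━━━━━━━━━━━━━━━━━━━━━━━━━━━━━━━━━
      ┃ HiHat···█··█····█·        


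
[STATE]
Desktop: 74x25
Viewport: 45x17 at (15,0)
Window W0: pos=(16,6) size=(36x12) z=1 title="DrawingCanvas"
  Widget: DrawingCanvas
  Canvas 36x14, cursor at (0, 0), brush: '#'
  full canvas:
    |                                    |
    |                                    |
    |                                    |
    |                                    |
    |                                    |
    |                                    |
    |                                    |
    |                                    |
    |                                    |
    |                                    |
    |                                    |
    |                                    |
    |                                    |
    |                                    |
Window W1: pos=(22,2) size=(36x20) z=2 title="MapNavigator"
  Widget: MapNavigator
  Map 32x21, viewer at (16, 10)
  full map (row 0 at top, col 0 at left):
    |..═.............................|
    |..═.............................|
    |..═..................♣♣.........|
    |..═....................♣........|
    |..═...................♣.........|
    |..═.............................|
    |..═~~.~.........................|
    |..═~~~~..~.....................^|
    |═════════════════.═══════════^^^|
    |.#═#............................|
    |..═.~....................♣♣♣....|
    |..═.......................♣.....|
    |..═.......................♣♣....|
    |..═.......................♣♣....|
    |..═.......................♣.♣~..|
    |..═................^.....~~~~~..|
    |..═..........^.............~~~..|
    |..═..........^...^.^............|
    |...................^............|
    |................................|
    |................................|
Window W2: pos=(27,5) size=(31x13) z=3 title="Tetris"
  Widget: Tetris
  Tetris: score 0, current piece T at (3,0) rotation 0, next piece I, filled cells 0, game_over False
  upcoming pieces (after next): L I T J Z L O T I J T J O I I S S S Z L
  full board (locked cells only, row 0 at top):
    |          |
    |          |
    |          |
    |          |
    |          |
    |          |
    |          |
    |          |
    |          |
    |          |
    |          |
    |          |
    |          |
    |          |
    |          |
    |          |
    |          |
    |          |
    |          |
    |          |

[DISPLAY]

                                             
                                             
       ┏━━━━━━━━━━━━━━━━━━━━━━━━━━━━━━━━━━┓  
       ┃ MapNavigator                     ┃  
       ┠──────────────────────────────────┨  
       ┃ ..═┏━━━━━━━━━━━━━━━━━━━━━━━━━━━━━┓  
 ┏━━━━━┃ ..═┃ Tetris                      ┃  
 ┃ Draw┃ ..═┠─────────────────────────────┨  
 ┠─────┃ ..═┃          │Next:             ┃  
 ┃+    ┃ ..═┃          │████              ┃  
 ┃     ┃ ..═┃          │                  ┃  
 ┃     ┃ ═══┃          │                  ┃  
 ┃     ┃ .#═┃          │                  ┃  
 ┃     ┃ ..═┃          │                  ┃  
 ┃     ┃ ..═┃          │Score:            ┃  
 ┃     ┃ ..═┃          │0                 ┃  
 ┃     ┃ ..═┃          │                  ┃  


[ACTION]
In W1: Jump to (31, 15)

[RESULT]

                                             
                                             
       ┏━━━━━━━━━━━━━━━━━━━━━━━━━━━━━━━━━━┓  
       ┃ MapNavigator                     ┃  
       ┠──────────────────────────────────┨  
       ┃....┏━━━━━━━━━━━━━━━━━━━━━━━━━━━━━┓  
 ┏━━━━━┃═══.┃ Tetris                      ┃  
 ┃ Draw┃....┠─────────────────────────────┨  
 ┠─────┃....┃          │Next:             ┃  
 ┃+    ┃....┃          │████              ┃  
 ┃     ┃....┃          │                  ┃  
 ┃     ┃....┃          │                  ┃  
 ┃     ┃....┃          │                  ┃  
 ┃     ┃....┃          │                  ┃  
 ┃     ┃....┃          │Score:            ┃  
 ┃     ┃...^┃          │0                 ┃  
 ┃     ┃....┃          │                  ┃  


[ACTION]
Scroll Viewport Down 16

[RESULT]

 ┠─────┃....┃          │Next:             ┃  
 ┃+    ┃....┃          │████              ┃  
 ┃     ┃....┃          │                  ┃  
 ┃     ┃....┃          │                  ┃  
 ┃     ┃....┃          │                  ┃  
 ┃     ┃....┃          │                  ┃  
 ┃     ┃....┃          │Score:            ┃  
 ┃     ┃...^┃          │0                 ┃  
 ┃     ┃....┃          │                  ┃  
 ┗━━━━━┃....┗━━━━━━━━━━━━━━━━━━━━━━━━━━━━━┛  
       ┃..................                ┃  
       ┃                                  ┃  
       ┃                                  ┃  
       ┗━━━━━━━━━━━━━━━━━━━━━━━━━━━━━━━━━━┛  
                                             
                                             
                                             


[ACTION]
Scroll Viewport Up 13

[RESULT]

                                             
                                             
       ┏━━━━━━━━━━━━━━━━━━━━━━━━━━━━━━━━━━┓  
       ┃ MapNavigator                     ┃  
       ┠──────────────────────────────────┨  
       ┃....┏━━━━━━━━━━━━━━━━━━━━━━━━━━━━━┓  
 ┏━━━━━┃═══.┃ Tetris                      ┃  
 ┃ Draw┃....┠─────────────────────────────┨  
 ┠─────┃....┃          │Next:             ┃  
 ┃+    ┃....┃          │████              ┃  
 ┃     ┃....┃          │                  ┃  
 ┃     ┃....┃          │                  ┃  
 ┃     ┃....┃          │                  ┃  
 ┃     ┃....┃          │                  ┃  
 ┃     ┃....┃          │Score:            ┃  
 ┃     ┃...^┃          │0                 ┃  
 ┃     ┃....┃          │                  ┃  


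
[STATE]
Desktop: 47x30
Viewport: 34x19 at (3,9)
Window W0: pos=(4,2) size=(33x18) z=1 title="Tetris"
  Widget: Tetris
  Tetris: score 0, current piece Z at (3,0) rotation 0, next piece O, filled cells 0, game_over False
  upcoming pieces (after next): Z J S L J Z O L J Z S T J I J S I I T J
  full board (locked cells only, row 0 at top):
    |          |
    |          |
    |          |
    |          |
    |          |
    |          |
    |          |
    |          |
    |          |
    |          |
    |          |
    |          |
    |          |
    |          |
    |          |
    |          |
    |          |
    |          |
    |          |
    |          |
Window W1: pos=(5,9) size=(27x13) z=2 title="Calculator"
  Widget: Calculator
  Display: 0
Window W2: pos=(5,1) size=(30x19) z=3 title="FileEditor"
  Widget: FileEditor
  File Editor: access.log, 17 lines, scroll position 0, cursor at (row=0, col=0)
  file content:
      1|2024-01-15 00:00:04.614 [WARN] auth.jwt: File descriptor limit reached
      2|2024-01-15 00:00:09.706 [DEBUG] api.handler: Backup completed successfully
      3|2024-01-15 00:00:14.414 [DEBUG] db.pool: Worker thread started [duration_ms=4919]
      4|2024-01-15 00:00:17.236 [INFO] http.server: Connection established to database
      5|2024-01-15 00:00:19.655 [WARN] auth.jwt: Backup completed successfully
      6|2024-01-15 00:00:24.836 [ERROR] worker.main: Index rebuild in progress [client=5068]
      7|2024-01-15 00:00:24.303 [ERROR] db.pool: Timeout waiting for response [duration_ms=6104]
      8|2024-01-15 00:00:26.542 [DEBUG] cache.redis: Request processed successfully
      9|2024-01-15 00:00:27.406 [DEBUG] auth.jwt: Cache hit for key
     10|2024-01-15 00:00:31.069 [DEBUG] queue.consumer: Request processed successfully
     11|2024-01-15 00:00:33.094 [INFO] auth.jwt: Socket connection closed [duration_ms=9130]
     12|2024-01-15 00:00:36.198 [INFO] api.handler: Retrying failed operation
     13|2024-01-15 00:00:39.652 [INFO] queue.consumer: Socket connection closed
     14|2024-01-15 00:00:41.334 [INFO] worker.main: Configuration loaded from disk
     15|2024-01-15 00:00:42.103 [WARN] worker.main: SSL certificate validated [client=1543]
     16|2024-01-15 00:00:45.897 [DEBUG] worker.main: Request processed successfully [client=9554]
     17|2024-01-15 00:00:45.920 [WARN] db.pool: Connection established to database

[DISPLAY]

 ┃┃2024-01-15 00:00:24.836 [ER░┃ ┃
 ┃┃2024-01-15 00:00:24.303 [ER░┃ ┃
 ┃┃2024-01-15 00:00:26.542 [DE░┃ ┃
 ┃┃2024-01-15 00:00:27.406 [DE░┃ ┃
 ┃┃2024-01-15 00:00:31.069 [DE░┃ ┃
 ┃┃2024-01-15 00:00:33.094 [IN░┃ ┃
 ┃┃2024-01-15 00:00:36.198 [IN░┃ ┃
 ┃┃2024-01-15 00:00:39.652 [IN░┃ ┃
 ┃┃2024-01-15 00:00:41.334 [IN░┃ ┃
 ┃┃2024-01-15 00:00:42.103 [WA▼┃ ┃
 ┗┗━━━━━━━━━━━━━━━━━━━━━━━━━━━━┛━┛
  ┃│ 0 │ . │ = │ + │        ┃     
  ┗━━━━━━━━━━━━━━━━━━━━━━━━━┛     
                                  
                                  
                                  
                                  
                                  
                                  


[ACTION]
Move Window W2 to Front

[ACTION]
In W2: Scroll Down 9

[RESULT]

 ┃┃2024-01-15 00:00:26.542 [DE░┃ ┃
 ┃┃2024-01-15 00:00:27.406 [DE░┃ ┃
 ┃┃2024-01-15 00:00:31.069 [DE░┃ ┃
 ┃┃2024-01-15 00:00:33.094 [IN░┃ ┃
 ┃┃2024-01-15 00:00:36.198 [IN░┃ ┃
 ┃┃2024-01-15 00:00:39.652 [IN░┃ ┃
 ┃┃2024-01-15 00:00:41.334 [IN░┃ ┃
 ┃┃2024-01-15 00:00:42.103 [WA░┃ ┃
 ┃┃2024-01-15 00:00:45.897 [DE█┃ ┃
 ┃┃2024-01-15 00:00:45.920 [WA▼┃ ┃
 ┗┗━━━━━━━━━━━━━━━━━━━━━━━━━━━━┛━┛
  ┃│ 0 │ . │ = │ + │        ┃     
  ┗━━━━━━━━━━━━━━━━━━━━━━━━━┛     
                                  
                                  
                                  
                                  
                                  
                                  


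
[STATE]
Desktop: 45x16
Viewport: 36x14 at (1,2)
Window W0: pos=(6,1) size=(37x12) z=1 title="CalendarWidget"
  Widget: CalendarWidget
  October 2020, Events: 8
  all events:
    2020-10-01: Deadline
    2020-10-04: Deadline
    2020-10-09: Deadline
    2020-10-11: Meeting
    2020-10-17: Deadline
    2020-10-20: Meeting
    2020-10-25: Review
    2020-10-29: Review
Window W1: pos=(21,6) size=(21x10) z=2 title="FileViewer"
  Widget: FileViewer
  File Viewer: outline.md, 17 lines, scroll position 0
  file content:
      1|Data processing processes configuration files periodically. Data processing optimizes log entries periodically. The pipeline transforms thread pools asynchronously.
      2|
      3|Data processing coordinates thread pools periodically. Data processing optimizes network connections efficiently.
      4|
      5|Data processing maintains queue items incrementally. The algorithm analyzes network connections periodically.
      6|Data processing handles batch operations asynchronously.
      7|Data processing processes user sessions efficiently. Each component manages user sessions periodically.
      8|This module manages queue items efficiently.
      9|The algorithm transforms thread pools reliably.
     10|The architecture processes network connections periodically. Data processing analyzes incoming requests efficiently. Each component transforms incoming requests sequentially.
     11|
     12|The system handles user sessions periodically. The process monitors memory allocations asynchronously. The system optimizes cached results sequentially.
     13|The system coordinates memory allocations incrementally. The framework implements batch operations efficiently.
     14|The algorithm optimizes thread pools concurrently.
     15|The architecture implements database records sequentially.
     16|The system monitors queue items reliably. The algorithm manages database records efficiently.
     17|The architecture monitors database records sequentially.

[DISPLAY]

     ┃ CalendarWidget               
     ┠──────────────────────────────
     ┃            October 2020      
     ┃Mo Tu We Th Fr Sa Su          
     ┃          1*  ┏━━━━━━━━━━━━━━━
     ┃ 5  6  7  8  9┃ FileViewer    
     ┃12 13 14 15 16┠───────────────
     ┃19 20* 21 22 2┃Data processing
     ┃26 27 28 29* 3┃               
     ┃              ┃Data processing
     ┗━━━━━━━━━━━━━━┃               
                    ┃Data processing
                    ┃Data processing
                    ┗━━━━━━━━━━━━━━━


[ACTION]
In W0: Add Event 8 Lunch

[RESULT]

     ┃ CalendarWidget               
     ┠──────────────────────────────
     ┃            October 2020      
     ┃Mo Tu We Th Fr Sa Su          
     ┃          1*  ┏━━━━━━━━━━━━━━━
     ┃ 5  6  7  8*  ┃ FileViewer    
     ┃12 13 14 15 16┠───────────────
     ┃19 20* 21 22 2┃Data processing
     ┃26 27 28 29* 3┃               
     ┃              ┃Data processing
     ┗━━━━━━━━━━━━━━┃               
                    ┃Data processing
                    ┃Data processing
                    ┗━━━━━━━━━━━━━━━


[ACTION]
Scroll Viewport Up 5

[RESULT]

                                    
     ┏━━━━━━━━━━━━━━━━━━━━━━━━━━━━━━
     ┃ CalendarWidget               
     ┠──────────────────────────────
     ┃            October 2020      
     ┃Mo Tu We Th Fr Sa Su          
     ┃          1*  ┏━━━━━━━━━━━━━━━
     ┃ 5  6  7  8*  ┃ FileViewer    
     ┃12 13 14 15 16┠───────────────
     ┃19 20* 21 22 2┃Data processing
     ┃26 27 28 29* 3┃               
     ┃              ┃Data processing
     ┗━━━━━━━━━━━━━━┃               
                    ┃Data processing


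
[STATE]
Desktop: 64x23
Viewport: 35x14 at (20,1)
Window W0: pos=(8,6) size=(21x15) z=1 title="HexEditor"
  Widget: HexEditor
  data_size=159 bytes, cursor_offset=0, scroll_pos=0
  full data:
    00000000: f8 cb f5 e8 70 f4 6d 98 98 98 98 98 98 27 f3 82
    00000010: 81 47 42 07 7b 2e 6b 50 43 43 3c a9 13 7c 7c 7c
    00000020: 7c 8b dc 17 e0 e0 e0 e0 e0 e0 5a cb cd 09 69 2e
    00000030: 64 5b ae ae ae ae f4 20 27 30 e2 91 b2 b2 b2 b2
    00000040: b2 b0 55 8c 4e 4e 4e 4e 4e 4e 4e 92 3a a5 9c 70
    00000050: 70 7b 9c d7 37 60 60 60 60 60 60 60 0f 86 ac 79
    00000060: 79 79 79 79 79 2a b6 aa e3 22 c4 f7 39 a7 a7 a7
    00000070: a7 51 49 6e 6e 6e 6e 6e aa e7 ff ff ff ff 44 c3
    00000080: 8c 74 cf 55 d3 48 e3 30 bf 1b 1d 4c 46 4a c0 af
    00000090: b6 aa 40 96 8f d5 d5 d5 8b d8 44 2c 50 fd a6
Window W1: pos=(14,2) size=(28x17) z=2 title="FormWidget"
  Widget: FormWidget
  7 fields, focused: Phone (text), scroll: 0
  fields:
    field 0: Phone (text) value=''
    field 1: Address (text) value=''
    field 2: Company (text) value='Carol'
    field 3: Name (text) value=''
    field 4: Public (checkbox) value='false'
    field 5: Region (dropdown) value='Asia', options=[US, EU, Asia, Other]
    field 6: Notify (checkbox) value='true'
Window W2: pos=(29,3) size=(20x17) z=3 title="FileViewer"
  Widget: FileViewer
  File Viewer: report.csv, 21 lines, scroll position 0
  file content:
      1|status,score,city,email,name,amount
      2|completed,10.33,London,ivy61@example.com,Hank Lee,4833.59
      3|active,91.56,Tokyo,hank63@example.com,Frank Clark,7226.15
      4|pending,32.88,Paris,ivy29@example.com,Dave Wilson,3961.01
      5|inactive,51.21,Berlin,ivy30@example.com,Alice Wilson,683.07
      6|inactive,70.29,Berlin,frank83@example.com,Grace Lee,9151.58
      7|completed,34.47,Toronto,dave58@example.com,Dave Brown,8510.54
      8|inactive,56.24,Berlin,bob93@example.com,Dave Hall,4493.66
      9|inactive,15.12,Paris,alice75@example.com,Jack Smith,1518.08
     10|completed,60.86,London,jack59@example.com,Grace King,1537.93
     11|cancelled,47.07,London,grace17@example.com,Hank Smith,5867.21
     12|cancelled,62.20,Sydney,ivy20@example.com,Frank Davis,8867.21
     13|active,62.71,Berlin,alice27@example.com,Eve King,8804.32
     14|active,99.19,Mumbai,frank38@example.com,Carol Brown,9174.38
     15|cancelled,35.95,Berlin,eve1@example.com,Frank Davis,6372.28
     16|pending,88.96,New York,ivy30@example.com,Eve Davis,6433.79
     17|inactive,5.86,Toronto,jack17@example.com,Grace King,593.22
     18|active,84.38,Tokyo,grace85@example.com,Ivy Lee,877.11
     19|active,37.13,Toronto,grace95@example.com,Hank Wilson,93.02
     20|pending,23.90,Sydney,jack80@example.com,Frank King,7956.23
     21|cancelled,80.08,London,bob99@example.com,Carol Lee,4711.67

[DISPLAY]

                                   
━━━━━━━━━━━━━━━━━━━━━┓             
Widget   ┏━━━━━━━━━━━━━━━━━━┓      
─────────┃ FileViewer       ┃      
ne:      ┠──────────────────┨      
ress:    ┃status,score,city▲┃      
pany:    ┃completed,10.33,L█┃      
e:       ┃active,91.56,Toky░┃      
lic:     ┃pending,32.88,Par░┃      
ion:     ┃inactive,51.21,Be░┃      
ify:     ┃inactive,70.29,Be░┃      
         ┃completed,34.47,T░┃      
         ┃inactive,56.24,Be░┃      
         ┃inactive,15.12,Pa░┃      


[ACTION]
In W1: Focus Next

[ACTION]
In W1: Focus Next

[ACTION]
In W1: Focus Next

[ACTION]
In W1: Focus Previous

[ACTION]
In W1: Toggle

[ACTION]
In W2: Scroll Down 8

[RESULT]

                                   
━━━━━━━━━━━━━━━━━━━━━┓             
Widget   ┏━━━━━━━━━━━━━━━━━━┓      
─────────┃ FileViewer       ┃      
ne:      ┠──────────────────┨      
ress:    ┃inactive,15.12,Pa▲┃      
pany:    ┃completed,60.86,L░┃      
e:       ┃cancelled,47.07,L░┃      
lic:     ┃cancelled,62.20,S░┃      
ion:     ┃active,62.71,Berl░┃      
ify:     ┃active,99.19,Mumb░┃      
         ┃cancelled,35.95,B░┃      
         ┃pending,88.96,New░┃      
         ┃inactive,5.86,Tor░┃      


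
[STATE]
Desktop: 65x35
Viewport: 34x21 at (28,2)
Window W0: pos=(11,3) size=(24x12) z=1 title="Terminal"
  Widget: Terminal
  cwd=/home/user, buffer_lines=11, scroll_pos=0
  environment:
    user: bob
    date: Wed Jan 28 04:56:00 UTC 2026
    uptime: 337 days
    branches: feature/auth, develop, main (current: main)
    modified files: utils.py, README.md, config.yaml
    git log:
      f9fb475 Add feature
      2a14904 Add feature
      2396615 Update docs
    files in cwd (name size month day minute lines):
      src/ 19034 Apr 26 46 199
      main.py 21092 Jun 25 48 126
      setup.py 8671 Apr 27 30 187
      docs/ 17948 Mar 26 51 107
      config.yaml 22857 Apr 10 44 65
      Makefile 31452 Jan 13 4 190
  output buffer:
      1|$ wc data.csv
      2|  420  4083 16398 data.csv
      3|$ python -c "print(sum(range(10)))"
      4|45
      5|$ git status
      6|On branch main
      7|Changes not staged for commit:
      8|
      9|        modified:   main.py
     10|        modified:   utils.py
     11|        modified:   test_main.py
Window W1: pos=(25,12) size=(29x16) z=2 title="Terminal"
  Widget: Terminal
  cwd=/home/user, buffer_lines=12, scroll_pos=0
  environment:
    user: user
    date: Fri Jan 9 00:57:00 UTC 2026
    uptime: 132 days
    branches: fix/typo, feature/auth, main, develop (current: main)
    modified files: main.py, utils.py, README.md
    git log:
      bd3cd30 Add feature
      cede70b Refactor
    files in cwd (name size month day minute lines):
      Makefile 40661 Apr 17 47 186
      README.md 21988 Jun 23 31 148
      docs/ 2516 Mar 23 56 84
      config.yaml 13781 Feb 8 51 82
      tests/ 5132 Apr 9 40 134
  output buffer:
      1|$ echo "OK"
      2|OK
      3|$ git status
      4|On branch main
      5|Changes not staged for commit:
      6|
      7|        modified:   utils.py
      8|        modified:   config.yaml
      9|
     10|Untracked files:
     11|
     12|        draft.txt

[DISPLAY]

                                  
━━━━━━┓                           
      ┃                           
──────┨                           
      ┃                           
8 data┃                           
nt(sum┃                           
      ┃                           
      ┃                           
      ┃                           
━━━━━━━━━━━━━━━━━━━━━━━━━┓        
erminal                  ┃        
─────────────────────────┨        
echo "OK"                ┃        
                         ┃        
git status               ┃        
 branch main             ┃        
anges not staged for comm┃        
                         ┃        
      modified:   utils.p┃        
      modified:   config.┃        


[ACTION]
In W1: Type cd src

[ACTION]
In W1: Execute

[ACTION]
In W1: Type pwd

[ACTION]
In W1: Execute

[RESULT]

                                  
━━━━━━┓                           
      ┃                           
──────┨                           
      ┃                           
8 data┃                           
nt(sum┃                           
      ┃                           
      ┃                           
      ┃                           
━━━━━━━━━━━━━━━━━━━━━━━━━┓        
erminal                  ┃        
─────────────────────────┨        
                         ┃        
      modified:   utils.p┃        
      modified:   config.┃        
                         ┃        
tracked files:           ┃        
                         ┃        
      draft.txt          ┃        
cd src                   ┃        


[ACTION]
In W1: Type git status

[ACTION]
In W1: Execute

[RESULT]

                                  
━━━━━━┓                           
      ┃                           
──────┨                           
      ┃                           
8 data┃                           
nt(sum┃                           
      ┃                           
      ┃                           
      ┃                           
━━━━━━━━━━━━━━━━━━━━━━━━━┓        
erminal                  ┃        
─────────────────────────┨        
cd src                   ┃        
                         ┃        
pwd                      ┃        
ome/user/src             ┃        
git status               ┃        
 branch main             ┃        
anges not staged for comm┃        
                         ┃        


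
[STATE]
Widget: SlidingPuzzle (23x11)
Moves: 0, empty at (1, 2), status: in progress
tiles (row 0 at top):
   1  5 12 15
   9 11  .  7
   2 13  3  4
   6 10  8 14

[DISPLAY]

┌────┬────┬────┬────┐  
│  1 │  5 │ 12 │ 15 │  
├────┼────┼────┼────┤  
│  9 │ 11 │    │  7 │  
├────┼────┼────┼────┤  
│  2 │ 13 │  3 │  4 │  
├────┼────┼────┼────┤  
│  6 │ 10 │  8 │ 14 │  
└────┴────┴────┴────┘  
Moves: 0               
                       


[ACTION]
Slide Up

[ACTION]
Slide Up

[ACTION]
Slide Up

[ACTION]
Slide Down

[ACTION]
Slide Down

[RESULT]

┌────┬────┬────┬────┐  
│  1 │  5 │ 12 │ 15 │  
├────┼────┼────┼────┤  
│  9 │ 11 │    │  7 │  
├────┼────┼────┼────┤  
│  2 │ 13 │  3 │  4 │  
├────┼────┼────┼────┤  
│  6 │ 10 │  8 │ 14 │  
└────┴────┴────┴────┘  
Moves: 4               
                       


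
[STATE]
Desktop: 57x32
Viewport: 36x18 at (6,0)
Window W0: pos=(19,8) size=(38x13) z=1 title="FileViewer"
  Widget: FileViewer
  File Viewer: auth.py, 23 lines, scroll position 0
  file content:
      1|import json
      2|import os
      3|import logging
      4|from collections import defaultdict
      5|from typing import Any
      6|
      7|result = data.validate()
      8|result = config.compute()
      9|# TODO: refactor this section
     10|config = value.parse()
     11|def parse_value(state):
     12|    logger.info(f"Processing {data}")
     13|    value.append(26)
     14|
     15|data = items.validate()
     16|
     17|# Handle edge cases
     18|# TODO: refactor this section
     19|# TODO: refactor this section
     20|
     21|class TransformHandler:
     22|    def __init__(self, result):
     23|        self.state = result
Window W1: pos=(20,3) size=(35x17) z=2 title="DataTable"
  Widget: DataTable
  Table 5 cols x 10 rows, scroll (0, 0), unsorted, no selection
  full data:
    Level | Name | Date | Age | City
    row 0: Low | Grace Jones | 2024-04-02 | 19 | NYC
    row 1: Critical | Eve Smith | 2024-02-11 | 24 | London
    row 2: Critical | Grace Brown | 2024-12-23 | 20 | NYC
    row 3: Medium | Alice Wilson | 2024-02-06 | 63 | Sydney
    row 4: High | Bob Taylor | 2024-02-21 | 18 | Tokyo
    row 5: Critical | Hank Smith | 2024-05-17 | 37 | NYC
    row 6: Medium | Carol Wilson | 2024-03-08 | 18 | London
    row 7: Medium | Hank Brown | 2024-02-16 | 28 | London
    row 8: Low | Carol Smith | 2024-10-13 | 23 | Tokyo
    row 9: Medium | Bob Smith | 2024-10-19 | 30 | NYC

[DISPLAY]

                                    
                                    
                                    
              ┏━━━━━━━━━━━━━━━━━━━━━
              ┃ DataTable           
              ┠─────────────────────
              ┃Level   │Name        
              ┃────────┼────────────
             ┏┃Low     │Grace Jones 
             ┃┃Critical│Eve Smith   
             ┠┃Critical│Grace Brown 
             ┃┃Medium  │Alice Wilson
             ┃┃High    │Bob Taylor  
             ┃┃Critical│Hank Smith  
             ┃┃Medium  │Carol Wilson
             ┃┃Medium  │Hank Brown  
             ┃┃Low     │Carol Smith 
             ┃┃Medium  │Bob Smith   


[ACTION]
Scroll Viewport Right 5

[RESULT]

                                    
                                    
                                    
         ┏━━━━━━━━━━━━━━━━━━━━━━━━━━
         ┃ DataTable                
         ┠──────────────────────────
         ┃Level   │Name        │Date
         ┃────────┼────────────┼────
        ┏┃Low     │Grace Jones │2024
        ┃┃Critical│Eve Smith   │2024
        ┠┃Critical│Grace Brown │2024
        ┃┃Medium  │Alice Wilson│2024
        ┃┃High    │Bob Taylor  │2024
        ┃┃Critical│Hank Smith  │2024
        ┃┃Medium  │Carol Wilson│2024
        ┃┃Medium  │Hank Brown  │2024
        ┃┃Low     │Carol Smith │2024
        ┃┃Medium  │Bob Smith   │2024


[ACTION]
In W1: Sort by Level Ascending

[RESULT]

                                    
                                    
                                    
         ┏━━━━━━━━━━━━━━━━━━━━━━━━━━
         ┃ DataTable                
         ┠──────────────────────────
         ┃Level  ▲│Name        │Date
         ┃────────┼────────────┼────
        ┏┃Critical│Eve Smith   │2024
        ┃┃Critical│Grace Brown │2024
        ┠┃Critical│Hank Smith  │2024
        ┃┃High    │Bob Taylor  │2024
        ┃┃Low     │Grace Jones │2024
        ┃┃Low     │Carol Smith │2024
        ┃┃Medium  │Alice Wilson│2024
        ┃┃Medium  │Carol Wilson│2024
        ┃┃Medium  │Hank Brown  │2024
        ┃┃Medium  │Bob Smith   │2024


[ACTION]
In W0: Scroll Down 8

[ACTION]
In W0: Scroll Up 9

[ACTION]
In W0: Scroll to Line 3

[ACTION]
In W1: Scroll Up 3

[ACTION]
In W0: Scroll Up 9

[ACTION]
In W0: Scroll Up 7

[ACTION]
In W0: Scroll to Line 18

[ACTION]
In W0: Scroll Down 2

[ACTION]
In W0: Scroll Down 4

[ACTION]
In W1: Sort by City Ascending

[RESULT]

                                    
                                    
                                    
         ┏━━━━━━━━━━━━━━━━━━━━━━━━━━
         ┃ DataTable                
         ┠──────────────────────────
         ┃Level   │Name        │Date
         ┃────────┼────────────┼────
        ┏┃Critical│Eve Smith   │2024
        ┃┃Medium  │Carol Wilson│2024
        ┠┃Medium  │Hank Brown  │2024
        ┃┃Critical│Grace Brown │2024
        ┃┃Critical│Hank Smith  │2024
        ┃┃Low     │Grace Jones │2024
        ┃┃Medium  │Bob Smith   │2024
        ┃┃Medium  │Alice Wilson│2024
        ┃┃High    │Bob Taylor  │2024
        ┃┃Low     │Carol Smith │2024


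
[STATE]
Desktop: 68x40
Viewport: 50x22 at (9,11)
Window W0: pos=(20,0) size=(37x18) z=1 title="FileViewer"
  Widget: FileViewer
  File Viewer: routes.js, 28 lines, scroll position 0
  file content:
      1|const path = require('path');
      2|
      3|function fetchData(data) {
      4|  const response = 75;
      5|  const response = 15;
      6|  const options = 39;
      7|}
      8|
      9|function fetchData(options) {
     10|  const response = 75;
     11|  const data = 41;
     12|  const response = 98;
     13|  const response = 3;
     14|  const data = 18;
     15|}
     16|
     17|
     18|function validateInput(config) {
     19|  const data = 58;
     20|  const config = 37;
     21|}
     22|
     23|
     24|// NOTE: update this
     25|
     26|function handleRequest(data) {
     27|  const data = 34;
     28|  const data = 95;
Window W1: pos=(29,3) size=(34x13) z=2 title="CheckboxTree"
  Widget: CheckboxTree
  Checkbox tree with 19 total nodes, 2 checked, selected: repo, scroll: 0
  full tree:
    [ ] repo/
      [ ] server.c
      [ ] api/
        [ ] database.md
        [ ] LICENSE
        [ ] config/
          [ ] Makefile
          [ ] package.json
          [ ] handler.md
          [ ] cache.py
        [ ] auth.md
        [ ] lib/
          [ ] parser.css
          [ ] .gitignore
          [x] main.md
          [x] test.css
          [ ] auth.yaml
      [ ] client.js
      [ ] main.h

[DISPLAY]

           ┃function┃     [ ] config/             
           ┃  const ┃       [ ] Makefile          
           ┃  const ┃       [ ] package.json      
           ┃  const ┃       [ ] handler.md        
           ┃  const ┗━━━━━━━━━━━━━━━━━━━━━━━━━━━━━
           ┃  const data = 18;                ▼┃  
           ┗━━━━━━━━━━━━━━━━━━━━━━━━━━━━━━━━━━━┛  
                                                  
                                                  
                                                  
                                                  
                                                  
                                                  
                                                  
                                                  
                                                  
                                                  
                                                  
                                                  
                                                  
                                                  
                                                  


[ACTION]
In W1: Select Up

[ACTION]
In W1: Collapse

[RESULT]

           ┃function┃                             
           ┃  const ┃                             
           ┃  const ┃                             
           ┃  const ┃                             
           ┃  const ┗━━━━━━━━━━━━━━━━━━━━━━━━━━━━━
           ┃  const data = 18;                ▼┃  
           ┗━━━━━━━━━━━━━━━━━━━━━━━━━━━━━━━━━━━┛  
                                                  
                                                  
                                                  
                                                  
                                                  
                                                  
                                                  
                                                  
                                                  
                                                  
                                                  
                                                  
                                                  
                                                  
                                                  


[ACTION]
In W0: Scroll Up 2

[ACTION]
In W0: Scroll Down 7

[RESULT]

           ┃        ┃                             
           ┃        ┃                             
           ┃function┃                             
           ┃  const ┃                             
           ┃  const ┗━━━━━━━━━━━━━━━━━━━━━━━━━━━━━
           ┃}                                 ▼┃  
           ┗━━━━━━━━━━━━━━━━━━━━━━━━━━━━━━━━━━━┛  
                                                  
                                                  
                                                  
                                                  
                                                  
                                                  
                                                  
                                                  
                                                  
                                                  
                                                  
                                                  
                                                  
                                                  
                                                  


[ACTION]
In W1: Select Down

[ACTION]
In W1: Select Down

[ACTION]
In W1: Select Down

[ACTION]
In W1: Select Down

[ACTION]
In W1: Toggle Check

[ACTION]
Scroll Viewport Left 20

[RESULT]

                    ┃        ┃                    
                    ┃        ┃                    
                    ┃function┃                    
                    ┃  const ┃                    
                    ┃  const ┗━━━━━━━━━━━━━━━━━━━━
                    ┃}                            
                    ┗━━━━━━━━━━━━━━━━━━━━━━━━━━━━━
                                                  
                                                  
                                                  
                                                  
                                                  
                                                  
                                                  
                                                  
                                                  
                                                  
                                                  
                                                  
                                                  
                                                  
                                                  
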